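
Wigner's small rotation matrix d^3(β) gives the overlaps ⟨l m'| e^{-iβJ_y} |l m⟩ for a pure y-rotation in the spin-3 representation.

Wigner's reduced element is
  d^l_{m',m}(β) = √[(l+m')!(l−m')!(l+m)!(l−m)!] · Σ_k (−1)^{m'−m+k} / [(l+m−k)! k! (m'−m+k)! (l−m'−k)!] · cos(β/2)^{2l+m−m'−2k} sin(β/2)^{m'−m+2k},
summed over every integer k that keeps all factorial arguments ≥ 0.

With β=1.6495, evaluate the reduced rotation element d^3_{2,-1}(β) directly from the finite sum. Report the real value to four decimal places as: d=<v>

d^3_{2,-1}(β=1.6495) via Wigner's sum:
With c≡cos(β/2)=0.678741 and s≡sin(β/2)=0.734378, N=[120·1·2·24]^{1/2}=75.894664
Admissible k: 0..1 (factorial args all ≥0)
  k=0: (−1)^3·75.8947/(12)·0.6787^3·0.7344^3 = -0.783250
  k=1: (−1)^4·75.8947/(24)·0.6787^1·0.7344^5 = +0.458461
d^3_{2,-1}(1.6495) = -0.783250 +0.458461 = -0.324789

d=-0.3248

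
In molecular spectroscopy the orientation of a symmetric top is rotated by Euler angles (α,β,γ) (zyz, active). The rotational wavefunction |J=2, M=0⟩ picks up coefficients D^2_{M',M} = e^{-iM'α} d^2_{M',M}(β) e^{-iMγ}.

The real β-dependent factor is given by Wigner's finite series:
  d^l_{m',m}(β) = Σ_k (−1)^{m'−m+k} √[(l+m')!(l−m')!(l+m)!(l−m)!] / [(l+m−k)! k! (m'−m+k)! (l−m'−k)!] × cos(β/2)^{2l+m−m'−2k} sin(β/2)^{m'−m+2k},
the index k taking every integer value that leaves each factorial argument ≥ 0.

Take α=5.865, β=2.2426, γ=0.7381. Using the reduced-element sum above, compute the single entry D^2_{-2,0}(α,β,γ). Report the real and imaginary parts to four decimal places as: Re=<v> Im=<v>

First d^2_{-2,0}(β=2.2426), then the phase factors e^{-i(-2)α} and e^{-i(0)γ}:
Half-angle: c=0.434512, s=0.900666. N=√(1·24·2·2)=9.797959
Admissible k: 2..2 (factorial args all ≥0)
  k=2: (−1)^0·9.7980/(4)·0.4345^2·0.9007^2 = +0.375151
d^2_{-2,0}(2.2426) = +0.375151
Attach z-rotation phases: D = e^{-i(-2)(5.865)}·(+0.375151)·e^{-i(0)(0.7381)} = +0.251412-0.278443i

Re=0.2514 Im=-0.2784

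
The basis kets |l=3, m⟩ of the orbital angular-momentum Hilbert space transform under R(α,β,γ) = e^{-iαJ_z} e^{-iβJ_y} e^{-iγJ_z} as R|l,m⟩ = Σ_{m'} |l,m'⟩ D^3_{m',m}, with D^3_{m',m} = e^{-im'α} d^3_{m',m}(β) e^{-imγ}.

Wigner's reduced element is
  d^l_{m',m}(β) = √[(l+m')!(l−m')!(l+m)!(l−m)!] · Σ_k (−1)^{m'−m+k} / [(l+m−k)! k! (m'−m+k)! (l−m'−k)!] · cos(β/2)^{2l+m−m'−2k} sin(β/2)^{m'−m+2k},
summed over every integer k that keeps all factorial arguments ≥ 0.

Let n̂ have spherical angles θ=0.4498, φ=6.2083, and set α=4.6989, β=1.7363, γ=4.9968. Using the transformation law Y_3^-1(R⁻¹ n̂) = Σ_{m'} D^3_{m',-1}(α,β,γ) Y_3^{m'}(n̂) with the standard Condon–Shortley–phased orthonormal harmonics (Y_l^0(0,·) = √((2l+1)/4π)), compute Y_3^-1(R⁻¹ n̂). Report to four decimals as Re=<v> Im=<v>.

Need the full column D^3_{m',-1} for m'=−3..3 at α=4.6989, β=1.7363, γ=4.9968.
cos(β/2)=0.646239, sin(β/2)=0.763135
d^3_{-3,-1}: single k=2 term ⇒ +0.393389;  D = +0.381742+0.095016i
d^3_{-2,-1}: k∈[1..2] ⇒ +0.272000 -0.758602 = -0.486602;  D = +0.123888-0.470567i
d^3_{-1,-1}: k∈[0..2] ⇒ +0.072838 -0.812580 +0.849851 = +0.110110;  D = -0.106093-0.029468i
d^3_{0,-1}: k∈[0..2] ⇒ -0.297961 +1.246510 -0.579415 = +0.369134;  D = +0.103576-0.354305i
d^3_{1,-1}: k∈[0..2] ⇒ +0.609435 -1.133135 +0.197518 = -0.326182;  D = -0.311815-0.095739i
d^3_{2,-1}: k∈[0..1] ⇒ -0.758602 +0.528932 = -0.229670;  D = +0.070367-0.218625i
d^3_{3,-1}: single k=0 term ⇒ +0.548577;  D = -0.519880-0.175102i
Y_3^{m'}(θ=0.4498,φ=6.2083) and Σ D·Y over m':
  (+0.3817+0.0950i)·(+0.0334+0.0076i)  (+0.1239-0.4706i)·(+0.1720+0.0260i)  (-0.1061-0.0295i)·(+0.4280+0.0321i)  (+0.1036-0.3543i)·(+0.3545+0.0000i)  (-0.3118-0.0957i)·(-0.4280+0.0321i)  (+0.0704-0.2186i)·(+0.1720-0.0260i)  (-0.5199-0.1751i)·(-0.0334+0.0076i)
Y_3^-1(R⁻¹ n̂) = +0.199505-0.219845i

Re=0.1995 Im=-0.2198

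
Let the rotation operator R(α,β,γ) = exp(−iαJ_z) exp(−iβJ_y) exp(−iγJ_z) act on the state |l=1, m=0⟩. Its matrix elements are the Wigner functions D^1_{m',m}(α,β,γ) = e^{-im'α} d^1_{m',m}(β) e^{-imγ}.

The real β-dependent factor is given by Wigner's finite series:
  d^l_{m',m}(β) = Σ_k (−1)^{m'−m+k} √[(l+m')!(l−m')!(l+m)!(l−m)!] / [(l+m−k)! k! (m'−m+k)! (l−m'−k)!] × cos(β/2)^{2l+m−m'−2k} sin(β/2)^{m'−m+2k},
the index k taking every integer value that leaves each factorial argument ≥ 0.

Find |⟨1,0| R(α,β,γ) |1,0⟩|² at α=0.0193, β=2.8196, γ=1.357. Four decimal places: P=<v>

First d^1_{0,0}(β=2.8196), then the phase factors e^{-i(0)α} and e^{-i(0)γ}:
c=cos(2.8196/2)=0.160302, s=sin(2.8196/2)=0.987068; N=√[1·1·1·1]=1.000000
The bounds max(0,m−m')=0 and min(l+m,l−m')=1 give 2 terms
  k=0: (−1)^0·1.0000/(1)·0.1603^2·0.9871^0 = +0.025697
  k=1: (−1)^1·1.0000/(1)·0.1603^0·0.9871^2 = -0.974303
d^1_{0,0}(2.8196) = +0.025697 -0.974303 = -0.948607
|D^1_{0,0}|² = |d^1_{0,0}(β)|² = (-0.948607)² = 0.899855 (the z-rotation phases have unit modulus)

P=0.8999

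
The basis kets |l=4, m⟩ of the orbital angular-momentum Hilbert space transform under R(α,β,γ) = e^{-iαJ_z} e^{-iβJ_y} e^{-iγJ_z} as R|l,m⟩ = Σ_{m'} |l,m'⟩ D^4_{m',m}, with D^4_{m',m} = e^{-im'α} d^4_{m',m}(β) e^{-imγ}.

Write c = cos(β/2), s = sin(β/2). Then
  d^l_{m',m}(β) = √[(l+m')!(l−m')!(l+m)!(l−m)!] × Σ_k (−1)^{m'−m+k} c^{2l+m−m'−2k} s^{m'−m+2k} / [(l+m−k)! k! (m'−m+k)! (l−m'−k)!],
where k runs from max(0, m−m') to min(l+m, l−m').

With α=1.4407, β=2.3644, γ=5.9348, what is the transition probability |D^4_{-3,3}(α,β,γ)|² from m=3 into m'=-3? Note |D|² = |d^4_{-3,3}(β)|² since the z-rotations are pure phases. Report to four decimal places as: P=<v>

P=0.0087

D^4_{-3,3}(1.4407,2.3644,5.9348) = e^{-i·-3·1.4407}·d^4_{-3,3}(2.3644)·e^{-i·3·5.9348}. Compute d first:
c=cos(2.3644/2)=0.378890, s=sin(2.3644/2)=0.925442; N=√[1·5040·5040·1]=5040.000000
k: max(0,(3)−(-3))=6 … min(4+(3),4−(-3))=7
  k=6: (−1)^0·5040.0000/(720)·0.3789^2·0.9254^6 = +0.631275
  k=7: (−1)^1·5040.0000/(5040)·0.3789^0·0.9254^8 = -0.538013
d^4_{-3,3}(2.3644) = +0.631275 -0.538013 = +0.093262
|D^4_{-3,3}|² = |d^4_{-3,3}(β)|² = (+0.093262)² = 0.008698 (the z-rotation phases have unit modulus)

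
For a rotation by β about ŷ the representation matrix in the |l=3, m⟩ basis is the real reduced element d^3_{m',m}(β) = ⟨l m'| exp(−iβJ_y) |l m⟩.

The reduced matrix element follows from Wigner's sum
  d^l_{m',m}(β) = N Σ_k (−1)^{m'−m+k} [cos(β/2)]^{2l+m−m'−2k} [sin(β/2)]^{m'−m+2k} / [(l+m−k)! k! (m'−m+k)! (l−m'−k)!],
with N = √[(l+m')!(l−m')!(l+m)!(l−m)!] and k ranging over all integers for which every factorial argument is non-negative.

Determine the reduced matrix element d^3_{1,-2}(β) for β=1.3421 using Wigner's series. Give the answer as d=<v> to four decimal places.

d^3_{1,-2}(β=1.3421) via Wigner's sum:
c=cos(1.3421/2)=0.783169, s=sin(1.3421/2)=0.621809; N=√[24·2·1·120]=75.894664
k∈{0,1} keeps every argument non-negative
  k=0: (−1)^3·75.8947/(12)·0.7832^3·0.6218^3 = -0.730411
  k=1: (−1)^4·75.8947/(24)·0.7832^1·0.6218^5 = +0.230218
d^3_{1,-2}(1.3421) = -0.730411 +0.230218 = -0.500193

d=-0.5002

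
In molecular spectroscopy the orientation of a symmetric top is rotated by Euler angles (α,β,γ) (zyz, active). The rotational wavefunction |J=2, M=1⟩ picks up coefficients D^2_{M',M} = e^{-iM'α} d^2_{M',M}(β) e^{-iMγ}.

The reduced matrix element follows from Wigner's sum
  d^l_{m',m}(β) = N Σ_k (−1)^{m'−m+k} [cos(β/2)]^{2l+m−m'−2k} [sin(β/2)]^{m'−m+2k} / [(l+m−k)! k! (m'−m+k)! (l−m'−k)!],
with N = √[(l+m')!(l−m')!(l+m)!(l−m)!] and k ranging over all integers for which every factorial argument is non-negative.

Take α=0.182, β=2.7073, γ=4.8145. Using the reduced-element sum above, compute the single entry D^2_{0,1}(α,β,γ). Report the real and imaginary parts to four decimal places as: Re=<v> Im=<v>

Re=-0.0477 Im=-0.4651

First d^2_{0,1}(β=2.7073), then the phase factors e^{-i(0)α} and e^{-i(1)γ}:
c=cos(2.7073/2)=0.215444, s=sin(2.7073/2)=0.976516; N=√[2·2·6·1]=4.898979
The bounds max(0,m−m')=1 and min(l+m,l−m')=2 give 2 terms
  k=1: (−1)^0·4.8990/(2)·0.2154^3·0.9765^1 = +0.023920
  k=2: (−1)^1·4.8990/(2)·0.2154^1·0.9765^3 = -0.491415
d^2_{0,1}(2.7073) = +0.023920 -0.491415 = -0.467495
Phases: e^{-i·(0)·0.182}=+1.000000+0.000000i, e^{-i·(1)·4.8145}=+0.101934+0.994791i ⇒ D=-0.047653-0.465060i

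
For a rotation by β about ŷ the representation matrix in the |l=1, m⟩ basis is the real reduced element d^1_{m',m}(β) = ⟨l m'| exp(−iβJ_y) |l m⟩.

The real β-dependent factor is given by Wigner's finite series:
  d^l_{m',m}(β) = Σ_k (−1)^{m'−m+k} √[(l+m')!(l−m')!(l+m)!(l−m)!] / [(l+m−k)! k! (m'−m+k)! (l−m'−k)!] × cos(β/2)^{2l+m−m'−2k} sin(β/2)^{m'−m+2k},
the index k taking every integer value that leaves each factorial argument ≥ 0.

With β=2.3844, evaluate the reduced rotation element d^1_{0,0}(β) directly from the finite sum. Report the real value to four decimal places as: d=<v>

d=-0.7268

d^1_{0,0}(β=2.3844) via Wigner's sum:
Half-angle: c=0.369617, s=0.929184. N=√(1·1·1·1)=1.000000
The bounds max(0,m−m')=0 and min(l+m,l−m')=1 give 2 terms
  k=0: (−1)^0·1.0000/(1)·0.3696^2·0.9292^0 = +0.136616
  k=1: (−1)^1·1.0000/(1)·0.3696^0·0.9292^2 = -0.863384
d^1_{0,0}(2.3844) = +0.136616 -0.863384 = -0.726767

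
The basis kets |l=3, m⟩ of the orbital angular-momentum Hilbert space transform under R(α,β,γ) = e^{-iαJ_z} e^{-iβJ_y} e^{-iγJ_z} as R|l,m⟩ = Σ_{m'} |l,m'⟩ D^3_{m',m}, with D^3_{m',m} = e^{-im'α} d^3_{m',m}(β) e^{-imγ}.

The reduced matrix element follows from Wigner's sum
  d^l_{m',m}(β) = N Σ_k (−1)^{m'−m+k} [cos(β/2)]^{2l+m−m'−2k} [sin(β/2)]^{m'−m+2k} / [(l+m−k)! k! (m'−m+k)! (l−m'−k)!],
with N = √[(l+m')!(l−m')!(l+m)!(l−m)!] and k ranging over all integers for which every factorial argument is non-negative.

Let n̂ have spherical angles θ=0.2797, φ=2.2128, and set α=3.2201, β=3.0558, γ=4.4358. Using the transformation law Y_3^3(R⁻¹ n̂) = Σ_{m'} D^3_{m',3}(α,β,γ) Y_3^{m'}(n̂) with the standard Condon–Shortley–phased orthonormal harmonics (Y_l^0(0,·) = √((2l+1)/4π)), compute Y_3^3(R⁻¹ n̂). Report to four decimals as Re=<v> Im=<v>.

Re=-0.0010 Im=0.0146

Need the full column D^3_{m',3} for m'=−3..3 at α=3.2201, β=3.0558, γ=4.4358.
cos(β/2)=0.042883, sin(β/2)=0.999080
d^3_{-3,3}: single k=6 term ⇒ +0.994493;  D = -0.870111+0.481585i
d^3_{-2,3}: single k=5 term ⇒ +0.104560;  D = +0.087229-0.057652i
d^3_{-1,3}: single k=4 term ⇒ +0.007096;  D = -0.005595+0.004365i
d^3_{0,3}: single k=3 term ⇒ +0.000352;  D = +0.000259-0.000237i
d^3_{1,3}: single k=2 term ⇒ +0.000013;  D = -0.000009+0.000010i
d^3_{2,3}: single k=1 term ⇒ +0.000000;  D = +0.000000-0.000000i
d^3_{3,3}: single k=0 term ⇒ +0.000000;  D = -0.000000+0.000000i
Y_3^{m'}(θ=0.2797,φ=2.2128) and Σ D·Y over m':
  (-0.8701+0.4816i)·(+0.0082-0.0031i)  (+0.0872-0.0577i)·(-0.0212+0.0718i)  (-0.0056+0.0044i)·(-0.1933-0.2586i)  (+0.0003-0.0002i)·(+0.5807+0.0000i)  (-0.0000+0.0000i)·(+0.1933-0.2586i)  (+0.0000-0.0000i)·(-0.0212-0.0718i)  (-0.0000+0.0000i)·(-0.0082-0.0031i)
Y_3^3(R⁻¹ n̂) = -0.001037+0.014574i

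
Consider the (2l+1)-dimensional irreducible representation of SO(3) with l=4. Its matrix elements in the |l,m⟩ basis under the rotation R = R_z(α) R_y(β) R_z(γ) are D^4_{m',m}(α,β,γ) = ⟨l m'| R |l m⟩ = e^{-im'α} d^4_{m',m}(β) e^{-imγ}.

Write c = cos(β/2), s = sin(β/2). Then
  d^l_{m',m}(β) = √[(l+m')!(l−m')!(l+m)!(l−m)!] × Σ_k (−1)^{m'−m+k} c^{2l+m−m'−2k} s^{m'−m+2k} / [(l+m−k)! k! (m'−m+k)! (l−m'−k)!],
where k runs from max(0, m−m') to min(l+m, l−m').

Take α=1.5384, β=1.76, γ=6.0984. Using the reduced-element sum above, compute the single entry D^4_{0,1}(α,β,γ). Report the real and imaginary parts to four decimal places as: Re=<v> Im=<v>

First d^4_{0,1}(β=1.76), then the phase factors e^{-i(0)α} and e^{-i(1)γ}:
c=cos(1.76/2)=0.637151, s=sin(1.76/2)=0.770739; N=√[24·24·120·6]=643.987578
Admissible k: 1..4 (factorial args all ≥0)
  k=1: (−1)^0·643.9876/(144)·0.6372^7·0.7707^1 = +0.146933
  k=2: (−1)^1·643.9876/(24)·0.6372^5·0.7707^3 = -1.290032
  k=3: (−1)^2·643.9876/(24)·0.6372^3·0.7707^5 = +1.887687
  k=4: (−1)^3·643.9876/(144)·0.6372^1·0.7707^7 = -0.460371
d^4_{0,1}(1.76) = +0.146933 -1.290032 +1.887687 -0.460371 = +0.284217
Attach z-rotation phases: D = e^{-i(0)(1.5384)}·(+0.284217)·e^{-i(1)(6.0984)} = +0.279378+0.052221i

Re=0.2794 Im=0.0522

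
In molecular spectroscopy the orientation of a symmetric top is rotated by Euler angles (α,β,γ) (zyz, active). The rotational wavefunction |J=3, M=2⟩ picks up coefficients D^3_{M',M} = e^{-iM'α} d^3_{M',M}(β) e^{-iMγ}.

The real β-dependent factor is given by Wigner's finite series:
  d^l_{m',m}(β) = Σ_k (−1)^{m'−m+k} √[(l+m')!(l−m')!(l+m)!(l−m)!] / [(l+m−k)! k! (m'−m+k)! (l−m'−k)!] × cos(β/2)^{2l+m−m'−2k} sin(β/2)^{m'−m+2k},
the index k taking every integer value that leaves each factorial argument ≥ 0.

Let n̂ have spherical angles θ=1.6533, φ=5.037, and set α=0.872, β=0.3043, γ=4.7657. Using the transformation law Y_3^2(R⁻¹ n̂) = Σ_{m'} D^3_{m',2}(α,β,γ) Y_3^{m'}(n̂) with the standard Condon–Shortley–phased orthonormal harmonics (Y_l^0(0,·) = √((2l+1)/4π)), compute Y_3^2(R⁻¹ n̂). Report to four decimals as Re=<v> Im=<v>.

Re=-0.0993 Im=0.2031

Need the full column D^3_{m',2} for m'=−3..3 at α=0.872, β=0.3043, γ=4.7657.
cos(β/2)=0.988448, sin(β/2)=0.151564
d^3_{-3,2}: single k=5 term ⇒ +0.000194;  D = +0.000156-0.000114i
d^3_{-2,2}: k∈[4..5] ⇒ +0.002578 -0.000012 = +0.002566;  D = +0.000171-0.002560i
d^3_{-1,2}: k∈[3..4] ⇒ +0.021266 -0.000250 = +0.021016;  D = -0.015155-0.014560i
d^3_{0,2}: k∈[2..3] ⇒ +0.120106 -0.002824 = +0.117282;  D = -0.116616+0.012481i
d^3_{1,2}: k∈[1..2] ⇒ +0.452234 -0.021266 = +0.430968;  D = -0.240552+0.357587i
d^3_{2,2}: k∈[0..1] ⇒ +0.932656 -0.109641 = +0.823015;  D = +0.227307+0.791003i
d^3_{3,2}: single k=0 term ⇒ -0.350299;  D = -0.320001-0.142509i
Y_3^{m'}(θ=1.6533,φ=5.037) and Σ D·Y over m':
  (+0.0002-0.0001i)·(-0.3416-0.2322i)  (+0.0002-0.0026i)·(+0.0666-0.0506i)  (-0.0152-0.0146i)·(-0.0992-0.2949i)  (-0.1166+0.0125i)·(+0.0912+0.0000i)  (-0.2406+0.3576i)·(+0.0992-0.2949i)  (+0.2273+0.7910i)·(+0.0666+0.0506i)  (-0.3200-0.1425i)·(+0.3416-0.2322i)
Y_3^2(R⁻¹ n̂) = -0.099284+0.203114i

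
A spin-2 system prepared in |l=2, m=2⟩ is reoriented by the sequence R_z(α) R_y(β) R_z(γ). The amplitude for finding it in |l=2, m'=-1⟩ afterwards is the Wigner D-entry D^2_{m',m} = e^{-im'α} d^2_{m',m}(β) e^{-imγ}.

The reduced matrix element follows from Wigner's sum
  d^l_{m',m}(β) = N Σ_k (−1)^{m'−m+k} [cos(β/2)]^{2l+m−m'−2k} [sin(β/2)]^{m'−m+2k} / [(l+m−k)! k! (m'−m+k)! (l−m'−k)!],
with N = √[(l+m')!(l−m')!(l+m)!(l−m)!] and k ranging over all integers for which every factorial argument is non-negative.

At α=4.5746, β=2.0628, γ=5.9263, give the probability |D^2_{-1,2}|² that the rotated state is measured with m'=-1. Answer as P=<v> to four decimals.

P=0.4210

D^2_{-1,2}(4.5746,2.0628,5.9263) = e^{-i·-1·4.5746}·d^2_{-1,2}(2.0628)·e^{-i·2·5.9263}. Compute d first:
c=cos(2.0628/2)=0.513618, s=sin(2.0628/2)=0.858019; N=√[1·6·24·1]=12.000000
Admissible k: 3..3 (factorial args all ≥0)
  k=3: (−1)^0·12.0000/(6)·0.5136^1·0.8580^3 = +0.648875
d^2_{-1,2}(2.0628) = +0.648875
|D^2_{-1,2}|² = |d^2_{-1,2}(β)|² = (+0.648875)² = 0.421038 (the z-rotation phases have unit modulus)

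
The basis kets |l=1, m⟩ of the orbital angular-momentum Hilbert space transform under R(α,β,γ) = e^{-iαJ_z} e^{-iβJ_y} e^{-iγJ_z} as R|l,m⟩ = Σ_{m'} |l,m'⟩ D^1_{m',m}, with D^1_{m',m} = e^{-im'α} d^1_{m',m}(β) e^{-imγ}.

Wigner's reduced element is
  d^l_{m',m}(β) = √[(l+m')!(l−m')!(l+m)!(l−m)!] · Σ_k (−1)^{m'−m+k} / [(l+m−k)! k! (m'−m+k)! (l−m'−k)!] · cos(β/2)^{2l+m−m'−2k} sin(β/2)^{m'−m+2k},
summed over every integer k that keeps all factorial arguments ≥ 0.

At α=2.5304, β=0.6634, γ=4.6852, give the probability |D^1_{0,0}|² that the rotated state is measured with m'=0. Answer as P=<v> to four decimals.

P=0.6208

D^1_{0,0}(2.5304,0.6634,4.6852) = e^{-i·0·2.5304}·d^1_{0,0}(0.6634)·e^{-i·0·4.6852}. Compute d first:
c=cos(0.6634/2)=0.945490, s=sin(0.6634/2)=0.325651; N=√[1·1·1·1]=1.000000
The bounds max(0,m−m')=0 and min(l+m,l−m')=1 give 2 terms
  k=0: (−1)^0·1.0000/(1)·0.9455^2·0.3257^0 = +0.893952
  k=1: (−1)^1·1.0000/(1)·0.9455^0·0.3257^2 = -0.106048
d^1_{0,0}(0.6634) = +0.893952 -0.106048 = +0.787903
|D^1_{0,0}|² = |d^1_{0,0}(β)|² = (+0.787903)² = 0.620791 (the z-rotation phases have unit modulus)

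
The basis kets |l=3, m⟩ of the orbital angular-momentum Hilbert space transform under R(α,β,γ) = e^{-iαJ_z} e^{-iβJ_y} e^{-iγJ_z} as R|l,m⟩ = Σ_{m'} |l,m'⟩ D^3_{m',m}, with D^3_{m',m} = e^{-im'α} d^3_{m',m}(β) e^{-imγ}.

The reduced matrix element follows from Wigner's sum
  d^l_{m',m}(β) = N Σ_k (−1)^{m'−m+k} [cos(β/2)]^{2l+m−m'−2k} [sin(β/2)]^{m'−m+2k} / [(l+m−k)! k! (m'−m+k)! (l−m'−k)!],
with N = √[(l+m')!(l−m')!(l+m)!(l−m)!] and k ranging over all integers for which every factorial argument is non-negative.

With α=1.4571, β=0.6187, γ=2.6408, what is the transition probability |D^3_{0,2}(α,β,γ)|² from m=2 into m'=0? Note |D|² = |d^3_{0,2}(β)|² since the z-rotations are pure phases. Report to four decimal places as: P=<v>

P=0.1408

Split into d^3_{0,2}(β=0.6187) × two z-phases.
With c≡cos(β/2)=0.952532 and s≡sin(β/2)=0.304440, N=[6·6·120·1]^{1/2}=65.726707
The bounds max(0,m−m')=2 and min(l+m,l−m')=3 give 2 terms
  k=2: (−1)^0·65.7267/(12)·0.9525^4·0.3044^2 = +0.417908
  k=3: (−1)^1·65.7267/(12)·0.9525^2·0.3044^4 = -0.042690
d^3_{0,2}(0.6187) = +0.417908 -0.042690 = +0.375218
|D^3_{0,2}|² = |d^3_{0,2}(β)|² = (+0.375218)² = 0.140789 (the z-rotation phases have unit modulus)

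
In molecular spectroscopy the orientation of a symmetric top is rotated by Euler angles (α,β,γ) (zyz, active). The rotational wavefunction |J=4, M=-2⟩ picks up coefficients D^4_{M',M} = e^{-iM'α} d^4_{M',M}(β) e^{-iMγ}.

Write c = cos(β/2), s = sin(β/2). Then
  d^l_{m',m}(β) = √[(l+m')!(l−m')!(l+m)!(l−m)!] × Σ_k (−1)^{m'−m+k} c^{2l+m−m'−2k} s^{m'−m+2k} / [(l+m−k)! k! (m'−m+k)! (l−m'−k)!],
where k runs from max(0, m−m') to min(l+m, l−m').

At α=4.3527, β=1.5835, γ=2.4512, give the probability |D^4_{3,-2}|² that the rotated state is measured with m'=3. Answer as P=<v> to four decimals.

P=0.2185

Split into d^4_{3,-2}(β=1.5835) × two z-phases.
c=cos(1.5835/2)=0.702601, s=sin(1.5835/2)=0.711584; N=√[5040·1·2·720]=2693.993318
The bounds max(0,m−m')=0 and min(l+m,l−m')=1 give 2 terms
  k=0: (−1)^5·2693.9933/(240)·0.7026^3·0.7116^5 = -0.710301
  k=1: (−1)^6·2693.9933/(720)·0.7026^1·0.7116^7 = +0.242860
d^4_{3,-2}(1.5835) = -0.710301 +0.242860 = -0.467441
|D^4_{3,-2}|² = |d^4_{3,-2}(β)|² = (-0.467441)² = 0.218501 (the z-rotation phases have unit modulus)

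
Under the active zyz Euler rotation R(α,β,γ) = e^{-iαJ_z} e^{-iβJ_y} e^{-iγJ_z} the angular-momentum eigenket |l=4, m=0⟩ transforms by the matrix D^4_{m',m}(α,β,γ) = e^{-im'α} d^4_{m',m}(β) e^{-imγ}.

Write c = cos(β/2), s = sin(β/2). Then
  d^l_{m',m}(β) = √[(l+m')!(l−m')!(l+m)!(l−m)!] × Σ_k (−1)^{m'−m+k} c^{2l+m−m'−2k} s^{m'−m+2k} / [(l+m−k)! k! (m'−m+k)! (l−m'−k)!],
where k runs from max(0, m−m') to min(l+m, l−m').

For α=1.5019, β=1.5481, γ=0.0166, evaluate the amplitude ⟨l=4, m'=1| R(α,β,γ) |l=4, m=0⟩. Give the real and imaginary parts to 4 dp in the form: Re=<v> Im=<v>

Split into d^4_{1,0}(β=1.5481) × two z-phases.
Half-angle: c=0.715085, s=0.699037. N=√(120·6·24·24)=643.987578
k: max(0,(0)−(1))=0 … min(4+(0),4−(1))=3
  k=0: (−1)^1·643.9876/(144)·0.7151^7·0.6990^1 = -0.298896
  k=1: (−1)^2·643.9876/(24)·0.7151^5·0.6990^3 = +1.713786
  k=2: (−1)^3·643.9876/(24)·0.7151^3·0.6990^5 = -1.637725
  k=3: (−1)^4·643.9876/(144)·0.7151^1·0.6990^7 = +0.260840
d^4_{1,0}(1.5481) = -0.298896 +1.713786 -1.637725 +0.260840 = +0.038004
Attach z-rotation phases: D = e^{-i(1)(1.5019)}·(+0.038004)·e^{-i(0)(0.0166)} = +0.002616-0.037914i

Re=0.0026 Im=-0.0379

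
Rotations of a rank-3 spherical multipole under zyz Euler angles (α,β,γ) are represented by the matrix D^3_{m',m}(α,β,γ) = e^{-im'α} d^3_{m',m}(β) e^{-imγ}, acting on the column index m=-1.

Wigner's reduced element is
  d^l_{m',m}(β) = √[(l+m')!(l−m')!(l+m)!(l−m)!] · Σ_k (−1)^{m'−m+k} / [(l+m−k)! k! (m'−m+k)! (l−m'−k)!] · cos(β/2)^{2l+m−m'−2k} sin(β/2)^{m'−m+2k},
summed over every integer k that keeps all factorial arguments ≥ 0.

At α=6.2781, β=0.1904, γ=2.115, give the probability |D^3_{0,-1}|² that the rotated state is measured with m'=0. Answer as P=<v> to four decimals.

D^3_{0,-1}(6.2781,0.1904,2.115) = e^{-i·0·6.2781}·d^3_{0,-1}(0.1904)·e^{-i·-1·2.115}. Compute d first:
Half-angle: c=0.995472, s=0.095056. N=√(6·6·2·24)=41.569219
The bounds max(0,m−m')=0 and min(l+m,l−m')=2 give 3 terms
  k=0: (−1)^1·41.5692/(12)·0.9955^5·0.0951^1 = -0.321897
  k=1: (−1)^2·41.5692/(4)·0.9955^3·0.0951^3 = +0.008805
  k=2: (−1)^3·41.5692/(12)·0.9955^1·0.0951^5 = -0.000027
d^3_{0,-1}(0.1904) = -0.321897 +0.008805 -0.000027 = -0.313118
|D^3_{0,-1}|² = |d^3_{0,-1}(β)|² = (-0.313118)² = 0.098043 (the z-rotation phases have unit modulus)

P=0.0980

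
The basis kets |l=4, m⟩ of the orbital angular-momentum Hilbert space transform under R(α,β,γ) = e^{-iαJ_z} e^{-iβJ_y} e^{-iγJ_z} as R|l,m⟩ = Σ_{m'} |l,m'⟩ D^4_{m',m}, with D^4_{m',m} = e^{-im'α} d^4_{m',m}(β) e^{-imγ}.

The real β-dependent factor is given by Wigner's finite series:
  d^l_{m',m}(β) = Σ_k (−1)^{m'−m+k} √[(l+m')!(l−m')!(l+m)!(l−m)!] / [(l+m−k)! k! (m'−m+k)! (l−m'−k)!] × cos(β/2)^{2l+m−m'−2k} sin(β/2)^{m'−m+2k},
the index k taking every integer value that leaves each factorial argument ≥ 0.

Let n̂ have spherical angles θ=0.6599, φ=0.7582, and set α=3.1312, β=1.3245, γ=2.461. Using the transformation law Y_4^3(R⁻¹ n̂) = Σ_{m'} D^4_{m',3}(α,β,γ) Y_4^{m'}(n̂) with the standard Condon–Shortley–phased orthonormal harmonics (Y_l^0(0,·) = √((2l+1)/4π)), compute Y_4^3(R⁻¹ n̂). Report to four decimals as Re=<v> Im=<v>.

Need the full column D^4_{m',3} for m'=−4..4 at α=3.1312, β=1.3245, γ=2.461.
cos(β/2)=0.788611, sin(β/2)=0.614893
d^4_{-4,3}: single k=7 term ⇒ +0.074132;  D = +0.030864-0.067401i
d^4_{-3,3}: k∈[6..7] ⇒ +0.235299 -0.020436 = +0.214863;  D = -0.091480+0.194415i
d^4_{-2,3}: k∈[5..6] ⇒ +0.483916 -0.098067 = +0.385849;  D = +0.167899-0.347404i
d^4_{-1,3}: k∈[4..5] ⇒ +0.731421 -0.266804 = +0.464617;  D = -0.206511+0.416200i
d^4_{0,3}: k∈[3..4] ⇒ +0.839026 -0.510093 = +0.328934;  D = +0.149257-0.293121i
d^4_{1,3}: k∈[2..3] ⇒ +0.721847 -0.731421 = -0.009574;  D = +0.004433-0.008486i
d^4_{2,3}: k∈[1..2] ⇒ +0.436417 -0.795970 = -0.359553;  D = -0.169775+0.316946i
d^4_{3,3}: k∈[0..1] ⇒ +0.149590 -0.636609 = -0.487020;  D = +0.234412-0.426895i
d^4_{4,3}: single k=0 term ⇒ -0.329901;  D = -0.161784+0.287507i
Y_4^{m'}(θ=0.6599,φ=0.7582) and Σ D·Y over m':
  (+0.0309-0.0674i)·(-0.0621-0.0068i)  (-0.0915+0.1944i)·(-0.1474-0.1737i)  (+0.1679-0.3474i)·(+0.0230-0.4230i)  (-0.2065+0.4162i)·(+0.2278-0.2157i)  (+0.1493-0.2931i)·(-0.2210+0.0000i)  (+0.0044-0.0085i)·(-0.2278-0.2157i)  (-0.1698+0.3169i)·(+0.0230+0.4230i)  (+0.2344-0.4269i)·(+0.1474-0.1737i)  (-0.1618+0.2875i)·(-0.0621+0.0068i)
Y_4^3(R⁻¹ n̂) = -0.260725-0.069808i

Re=-0.2607 Im=-0.0698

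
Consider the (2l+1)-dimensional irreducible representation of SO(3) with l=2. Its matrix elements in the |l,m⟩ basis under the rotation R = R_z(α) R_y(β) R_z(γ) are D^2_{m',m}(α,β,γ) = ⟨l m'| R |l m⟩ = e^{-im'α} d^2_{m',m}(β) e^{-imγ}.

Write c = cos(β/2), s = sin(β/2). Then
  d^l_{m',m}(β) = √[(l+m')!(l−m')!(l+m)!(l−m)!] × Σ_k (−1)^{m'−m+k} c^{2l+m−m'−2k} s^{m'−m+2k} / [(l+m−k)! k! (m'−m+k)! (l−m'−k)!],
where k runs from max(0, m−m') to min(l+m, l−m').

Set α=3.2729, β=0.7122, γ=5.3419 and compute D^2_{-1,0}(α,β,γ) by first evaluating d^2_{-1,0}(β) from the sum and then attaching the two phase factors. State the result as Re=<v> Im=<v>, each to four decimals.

D^2_{-1,0}(3.2729,0.7122,5.3419) = e^{-i·-1·3.2729}·d^2_{-1,0}(0.7122)·e^{-i·0·5.3419}. Compute d first:
c=cos(0.7122/2)=0.937264, s=sin(0.7122/2)=0.348622; N=√[1·6·2·2]=4.898979
k: max(0,(0)−(-1))=1 … min(2+(0),2−(-1))=2
  k=1: (−1)^0·4.8990/(2)·0.9373^3·0.3486^1 = +0.703097
  k=2: (−1)^1·4.8990/(2)·0.9373^1·0.3486^3 = -0.097275
d^2_{-1,0}(0.7122) = +0.703097 -0.097275 = +0.605822
Phases: e^{-i·(-1)·3.2729}=-0.991392-0.130930i, e^{-i·(0)·5.3419}=+1.000000+0.000000i ⇒ D=-0.600607-0.079320i

Re=-0.6006 Im=-0.0793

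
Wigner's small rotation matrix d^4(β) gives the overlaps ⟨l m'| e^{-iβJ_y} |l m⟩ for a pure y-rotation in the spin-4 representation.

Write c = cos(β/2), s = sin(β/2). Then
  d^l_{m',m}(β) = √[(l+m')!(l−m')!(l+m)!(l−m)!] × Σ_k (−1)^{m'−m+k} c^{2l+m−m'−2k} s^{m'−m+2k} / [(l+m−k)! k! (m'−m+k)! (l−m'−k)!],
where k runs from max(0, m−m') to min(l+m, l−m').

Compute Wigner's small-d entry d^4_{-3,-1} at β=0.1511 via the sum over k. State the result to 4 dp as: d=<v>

d=0.0440

d^4_{-3,-1}(β=0.1511) via Wigner's sum:
c=cos(0.1511/2)=0.997147, s=sin(0.1511/2)=0.075478; N=√[1·5040·6·120]=1904.940944
The bounds max(0,m−m')=2 and min(l+m,l−m')=3 give 2 terms
  k=2: (−1)^0·1904.9409/(240)·0.9971^6·0.0755^2 = +0.044450
  k=3: (−1)^1·1904.9409/(144)·0.9971^4·0.0755^4 = -0.000424
d^4_{-3,-1}(0.1511) = +0.044450 -0.000424 = +0.044025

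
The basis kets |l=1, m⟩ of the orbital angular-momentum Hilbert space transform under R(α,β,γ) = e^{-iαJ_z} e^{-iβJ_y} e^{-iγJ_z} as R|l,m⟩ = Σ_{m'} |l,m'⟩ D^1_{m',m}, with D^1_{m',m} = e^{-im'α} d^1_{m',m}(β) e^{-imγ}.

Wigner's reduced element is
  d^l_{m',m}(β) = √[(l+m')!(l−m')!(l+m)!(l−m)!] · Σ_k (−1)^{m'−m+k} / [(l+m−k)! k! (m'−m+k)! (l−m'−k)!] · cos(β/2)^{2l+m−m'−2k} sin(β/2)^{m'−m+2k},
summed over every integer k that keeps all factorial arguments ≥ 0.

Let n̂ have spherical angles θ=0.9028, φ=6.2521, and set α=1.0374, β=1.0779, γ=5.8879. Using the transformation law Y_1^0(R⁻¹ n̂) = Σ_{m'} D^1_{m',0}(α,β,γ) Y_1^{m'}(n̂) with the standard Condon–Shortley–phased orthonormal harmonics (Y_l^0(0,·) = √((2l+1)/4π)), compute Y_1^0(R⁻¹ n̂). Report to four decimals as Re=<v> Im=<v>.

Need the full column D^1_{m',0} for m'=−1..1 at α=1.0374, β=1.0779, γ=5.8879.
cos(β/2)=0.858248, sin(β/2)=0.513235
d^1_{-1,0}: single k=1 term ⇒ +0.622937;  D = +0.316739+0.536402i
d^1_{0,0}: k∈[0..1] ⇒ +0.736590 -0.263410 = +0.473179;  D = +0.473179+0.000000i
d^1_{1,0}: single k=0 term ⇒ -0.622937;  D = -0.316739+0.536402i
Y_1^{m'}(θ=0.9028,φ=6.2521) and Σ D·Y over m':
  (+0.3167+0.5364i)·(+0.2711+0.0084i)  (+0.4732+0.0000i)·(+0.3026+0.0000i)  (-0.3167+0.5364i)·(-0.2711+0.0084i)
Y_1^0(R⁻¹ n̂) = +0.305901+0.000000i

Re=0.3059 Im=0.0000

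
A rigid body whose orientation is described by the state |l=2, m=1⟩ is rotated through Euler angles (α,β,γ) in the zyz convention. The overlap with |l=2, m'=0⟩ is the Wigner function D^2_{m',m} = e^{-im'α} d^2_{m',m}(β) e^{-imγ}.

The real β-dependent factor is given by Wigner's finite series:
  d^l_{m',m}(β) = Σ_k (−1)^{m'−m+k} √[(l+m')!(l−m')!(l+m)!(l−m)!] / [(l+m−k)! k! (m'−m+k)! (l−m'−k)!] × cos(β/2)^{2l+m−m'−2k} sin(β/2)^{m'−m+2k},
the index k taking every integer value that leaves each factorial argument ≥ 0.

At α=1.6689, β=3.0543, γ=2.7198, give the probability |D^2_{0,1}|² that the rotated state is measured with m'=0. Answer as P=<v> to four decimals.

P=0.0113

Split into d^2_{0,1}(β=3.0543) × two z-phases.
Half-angle: c=0.043632, s=0.999048. N=√(2·2·6·1)=4.898979
k∈{1,2} keeps every argument non-negative
  k=1: (−1)^0·4.8990/(2)·0.0436^3·0.9990^1 = +0.000203
  k=2: (−1)^1·4.8990/(2)·0.0436^1·0.9990^3 = -0.106572
d^2_{0,1}(3.0543) = +0.000203 -0.106572 = -0.106369
|D^2_{0,1}|² = |d^2_{0,1}(β)|² = (-0.106369)² = 0.011314 (the z-rotation phases have unit modulus)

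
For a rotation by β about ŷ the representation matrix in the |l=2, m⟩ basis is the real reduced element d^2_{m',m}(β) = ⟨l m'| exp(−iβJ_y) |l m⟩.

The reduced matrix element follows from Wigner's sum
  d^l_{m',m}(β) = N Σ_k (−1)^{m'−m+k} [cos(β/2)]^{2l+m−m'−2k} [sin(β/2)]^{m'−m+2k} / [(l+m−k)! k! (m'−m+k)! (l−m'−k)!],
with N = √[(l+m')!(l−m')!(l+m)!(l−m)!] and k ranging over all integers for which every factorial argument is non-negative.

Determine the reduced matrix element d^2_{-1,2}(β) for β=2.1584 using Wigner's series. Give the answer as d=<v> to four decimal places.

d=0.6468

d^2_{-1,2}(β=2.1584) via Wigner's sum:
Half-angle: c=0.472034, s=0.881580. N=√(1·6·24·1)=12.000000
The bounds max(0,m−m')=3 and min(l+m,l−m')=3 give 1 term
  k=3: (−1)^0·12.0000/(6)·0.4720^1·0.8816^3 = +0.646828
d^2_{-1,2}(2.1584) = +0.646828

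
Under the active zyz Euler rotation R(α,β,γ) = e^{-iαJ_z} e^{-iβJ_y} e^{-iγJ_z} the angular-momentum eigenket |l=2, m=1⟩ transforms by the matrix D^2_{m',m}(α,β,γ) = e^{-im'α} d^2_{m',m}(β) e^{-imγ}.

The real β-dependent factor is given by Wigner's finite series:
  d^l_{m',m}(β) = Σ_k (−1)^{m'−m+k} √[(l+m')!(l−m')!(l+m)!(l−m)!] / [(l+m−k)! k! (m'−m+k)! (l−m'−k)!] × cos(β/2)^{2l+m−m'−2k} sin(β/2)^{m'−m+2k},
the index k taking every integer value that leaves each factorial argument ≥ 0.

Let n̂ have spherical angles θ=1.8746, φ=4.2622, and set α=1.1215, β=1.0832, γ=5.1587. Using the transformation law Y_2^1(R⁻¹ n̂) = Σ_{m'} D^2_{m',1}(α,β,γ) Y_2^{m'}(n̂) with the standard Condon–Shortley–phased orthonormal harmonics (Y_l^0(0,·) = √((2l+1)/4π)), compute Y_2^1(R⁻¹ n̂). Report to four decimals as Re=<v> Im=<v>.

Re=-0.0605 Im=-0.1249

Need the full column D^2_{m',1} for m'=−2..2 at α=1.1215, β=1.0832, γ=5.1587.
cos(β/2)=0.856885, sin(β/2)=0.515508
d^2_{-2,1}: single k=3 term ⇒ +0.234778;  D = -0.228814-0.052585i
d^2_{-1,1}: k∈[2..3] ⇒ +0.585378 -0.070622 = +0.514756;  D = -0.321746+0.401813i
d^2_{0,1}: k∈[1..2] ⇒ +0.794472 -0.287543 = +0.506928;  D = +0.218811+0.457272i
d^2_{1,1}: k∈[0..1] ⇒ +0.539126 -0.585378 = -0.046252;  D = -0.046252-0.000138i
d^2_{2,1}: single k=0 term ⇒ -0.648683;  D = -0.283487+0.583460i
Y_2^{m'}(θ=1.8746,φ=4.2622) and Σ D·Y over m':
  (-0.2288-0.0526i)·(-0.2185-0.2756i)  (-0.3217+0.4018i)·(+0.0960-0.1986i)  (+0.2188+0.4573i)·(-0.2307+0.0000i)  (-0.0463-0.0001i)·(-0.0960-0.1986i)  (-0.2835+0.5835i)·(-0.2185+0.2756i)
Y_2^1(R⁻¹ n̂) = -0.060501-0.124936i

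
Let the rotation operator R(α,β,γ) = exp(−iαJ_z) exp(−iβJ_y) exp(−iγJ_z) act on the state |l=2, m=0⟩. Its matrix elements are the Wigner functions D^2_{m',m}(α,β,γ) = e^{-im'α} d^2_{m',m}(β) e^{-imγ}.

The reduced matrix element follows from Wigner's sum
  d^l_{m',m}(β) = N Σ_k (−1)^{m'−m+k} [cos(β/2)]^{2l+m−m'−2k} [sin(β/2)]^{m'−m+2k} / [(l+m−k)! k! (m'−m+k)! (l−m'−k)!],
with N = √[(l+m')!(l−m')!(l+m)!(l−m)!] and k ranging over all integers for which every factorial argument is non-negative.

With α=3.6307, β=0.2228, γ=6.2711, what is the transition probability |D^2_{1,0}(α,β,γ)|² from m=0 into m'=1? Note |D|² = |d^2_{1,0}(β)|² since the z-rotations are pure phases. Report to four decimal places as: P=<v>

First d^2_{1,0}(β=0.2228), then the phase factors e^{-i(1)α} and e^{-i(0)γ}:
Half-angle: c=0.993801, s=0.111170. N=√(6·1·2·2)=4.898979
k∈{0,1} keeps every argument non-negative
  k=0: (−1)^1·4.8990/(2)·0.9938^3·0.1112^1 = -0.267277
  k=1: (−1)^2·4.8990/(2)·0.9938^1·0.1112^3 = +0.003345
d^2_{1,0}(0.2228) = -0.267277 +0.003345 = -0.263932
|D^2_{1,0}|² = |d^2_{1,0}(β)|² = (-0.263932)² = 0.069660 (the z-rotation phases have unit modulus)

P=0.0697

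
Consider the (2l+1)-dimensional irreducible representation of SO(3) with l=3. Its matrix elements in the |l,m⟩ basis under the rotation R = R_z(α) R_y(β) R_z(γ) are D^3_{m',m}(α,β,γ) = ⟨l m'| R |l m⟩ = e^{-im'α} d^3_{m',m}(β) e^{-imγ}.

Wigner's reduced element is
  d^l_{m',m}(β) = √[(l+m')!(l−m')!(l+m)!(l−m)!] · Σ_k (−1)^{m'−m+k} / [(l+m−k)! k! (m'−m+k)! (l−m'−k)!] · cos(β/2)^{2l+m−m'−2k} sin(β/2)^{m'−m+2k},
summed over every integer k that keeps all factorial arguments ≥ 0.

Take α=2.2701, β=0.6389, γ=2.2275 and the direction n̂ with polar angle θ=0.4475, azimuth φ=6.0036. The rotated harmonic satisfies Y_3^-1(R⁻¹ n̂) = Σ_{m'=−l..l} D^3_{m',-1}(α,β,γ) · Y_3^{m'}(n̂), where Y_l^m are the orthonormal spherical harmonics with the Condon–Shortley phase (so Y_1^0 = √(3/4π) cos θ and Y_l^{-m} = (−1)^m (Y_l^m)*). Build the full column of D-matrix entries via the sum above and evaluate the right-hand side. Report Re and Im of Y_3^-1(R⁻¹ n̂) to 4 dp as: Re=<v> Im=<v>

Need the full column D^3_{m',-1} for m'=−3..3 at α=2.2701, β=0.6389, γ=2.2275.
cos(β/2)=0.949408, sin(β/2)=0.314044
d^3_{-3,-1}: single k=2 term ⇒ +0.310342;  D = -0.287393+0.117120i
d^3_{-2,-1}: k∈[1..2] ⇒ +0.766048 -0.167634 = +0.598414;  D = +0.529537+0.278729i
d^3_{-1,-1}: k∈[0..2] ⇒ +0.732349 -0.641039 +0.052604 = +0.143915;  D = -0.030674-0.140608i
d^3_{0,-1}: k∈[0..2] ⇒ -0.839164 +0.275451 -0.010046 = -0.573759;  D = +0.350285-0.454422i
d^3_{1,-1}: k∈[0..2] ⇒ +0.480779 -0.070139 +0.000959 = +0.411599;  D = +0.411226-0.017529i
d^3_{2,-1}: k∈[0..1] ⇒ -0.167634 +0.009171 = -0.158463;  D = +0.107072+0.116817i
d^3_{3,-1}: single k=0 term ⇒ +0.033956;  D = -0.004388+0.033671i
Y_3^{m'}(θ=0.4475,φ=6.0036) and Σ D·Y over m':
  (-0.2874+0.1171i)·(+0.0226+0.0251i)  (+0.5295+0.2787i)·(+0.1462+0.0915i)  (-0.0307-0.1406i)·(+0.4118+0.1182i)  (+0.3503-0.4544i)·(+0.3579+0.0000i)  (+0.4112-0.0175i)·(-0.4118+0.1182i)  (+0.1071+0.1168i)·(+0.1462-0.0915i)  (-0.0044+0.0337i)·(-0.0226+0.0251i)
Y_3^-1(R⁻¹ n̂) = +0.030174-0.077271i

Re=0.0302 Im=-0.0773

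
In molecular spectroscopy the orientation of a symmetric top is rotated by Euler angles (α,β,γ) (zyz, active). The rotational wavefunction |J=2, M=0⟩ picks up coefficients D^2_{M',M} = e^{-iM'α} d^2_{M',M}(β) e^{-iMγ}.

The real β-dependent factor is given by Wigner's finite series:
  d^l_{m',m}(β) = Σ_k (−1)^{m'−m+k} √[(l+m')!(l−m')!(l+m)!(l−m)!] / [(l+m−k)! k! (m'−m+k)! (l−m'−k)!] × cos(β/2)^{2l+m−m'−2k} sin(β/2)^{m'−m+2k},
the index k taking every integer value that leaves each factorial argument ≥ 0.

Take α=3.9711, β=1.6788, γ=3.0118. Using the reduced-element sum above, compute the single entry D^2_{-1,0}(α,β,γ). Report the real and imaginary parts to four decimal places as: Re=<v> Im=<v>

Re=0.0886 Im=0.0968

Split into d^2_{-1,0}(β=1.6788) × two z-phases.
c=cos(1.6788/2)=0.667909, s=sin(1.6788/2)=0.744243; N=√[1·6·2·2]=4.898979
The bounds max(0,m−m')=1 and min(l+m,l−m')=2 give 2 terms
  k=1: (−1)^0·4.8990/(2)·0.6679^3·0.7442^1 = +0.543179
  k=2: (−1)^1·4.8990/(2)·0.6679^1·0.7442^3 = -0.674430
d^2_{-1,0}(1.6788) = +0.543179 -0.674430 = -0.131251
Phases: e^{-i·(-1)·3.9711}=-0.675239-0.737599i, e^{-i·(0)·3.0118}=+1.000000+0.000000i ⇒ D=+0.088626+0.096810i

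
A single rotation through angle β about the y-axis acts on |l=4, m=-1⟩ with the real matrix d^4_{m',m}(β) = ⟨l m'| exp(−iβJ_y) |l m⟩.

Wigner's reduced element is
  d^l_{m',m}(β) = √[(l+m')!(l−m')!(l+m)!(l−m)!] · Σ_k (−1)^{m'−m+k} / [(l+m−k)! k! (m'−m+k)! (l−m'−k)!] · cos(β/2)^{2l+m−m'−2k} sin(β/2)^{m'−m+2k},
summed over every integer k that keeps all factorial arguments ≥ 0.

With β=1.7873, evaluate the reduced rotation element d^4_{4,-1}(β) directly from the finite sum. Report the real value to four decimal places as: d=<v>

d^4_{4,-1}(β=1.7873) via Wigner's sum:
With c≡cos(β/2)=0.626572 and s≡sin(β/2)=0.779364, N=[40320·1·6·120]^{1/2}=5387.986637
The bounds max(0,m−m')=0 and min(l+m,l−m')=0 give 1 term
  k=0: (−1)^5·5387.9866/(720)·0.6266^3·0.7794^5 = -0.529307
d^4_{4,-1}(1.7873) = -0.529307

d=-0.5293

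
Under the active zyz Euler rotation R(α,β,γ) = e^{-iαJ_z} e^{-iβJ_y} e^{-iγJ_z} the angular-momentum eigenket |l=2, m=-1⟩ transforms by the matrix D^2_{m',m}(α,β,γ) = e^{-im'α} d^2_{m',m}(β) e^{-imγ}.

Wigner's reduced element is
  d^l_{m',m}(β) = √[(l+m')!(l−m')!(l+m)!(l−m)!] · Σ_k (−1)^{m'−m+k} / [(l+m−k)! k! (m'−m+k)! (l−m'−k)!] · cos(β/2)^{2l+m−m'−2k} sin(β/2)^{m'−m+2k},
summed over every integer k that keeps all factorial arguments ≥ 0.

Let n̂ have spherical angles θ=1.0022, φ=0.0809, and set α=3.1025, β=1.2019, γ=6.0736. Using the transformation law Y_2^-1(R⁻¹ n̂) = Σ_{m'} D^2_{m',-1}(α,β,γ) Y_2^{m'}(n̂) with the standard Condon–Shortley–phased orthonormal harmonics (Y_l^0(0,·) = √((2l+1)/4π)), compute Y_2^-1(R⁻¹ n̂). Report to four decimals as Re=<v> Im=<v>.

Re=0.3466 Im=-0.1204

Need the full column D^2_{m',-1} for m'=−2..2 at α=3.1025, β=1.2019, γ=6.0736.
cos(β/2)=0.824799, sin(β/2)=0.565426
d^2_{-2,-1}: single k=1 term ⇒ +0.634527;  D = +0.608435-0.180088i
d^2_{-1,-1}: k∈[0..1] ⇒ +0.462799 -0.652483 = -0.189684;  D = +0.183850-0.046686i
d^2_{0,-1}: k∈[0..1] ⇒ -0.777134 +0.365218 = -0.411916;  D = -0.402902+0.085701i
d^2_{1,-1}: k∈[0..1] ⇒ +0.652483 -0.102212 = +0.550271;  D = -0.542292+0.093363i
d^2_{2,-1}: single k=0 term ⇒ -0.298199;  D = -0.295628+0.039071i
Y_2^{m'}(θ=1.0022,φ=0.0809) and Σ D·Y over m':
  (+0.6084-0.1801i)·(+0.2707-0.0442i)  (+0.1838-0.0467i)·(+0.3494-0.0283i)  (-0.4029+0.0857i)·(-0.0411+0.0000i)  (-0.5423+0.0934i)·(-0.3494-0.0283i)  (-0.2956+0.0391i)·(+0.2707+0.0442i)
Y_2^-1(R⁻¹ n̂) = +0.346562-0.120417i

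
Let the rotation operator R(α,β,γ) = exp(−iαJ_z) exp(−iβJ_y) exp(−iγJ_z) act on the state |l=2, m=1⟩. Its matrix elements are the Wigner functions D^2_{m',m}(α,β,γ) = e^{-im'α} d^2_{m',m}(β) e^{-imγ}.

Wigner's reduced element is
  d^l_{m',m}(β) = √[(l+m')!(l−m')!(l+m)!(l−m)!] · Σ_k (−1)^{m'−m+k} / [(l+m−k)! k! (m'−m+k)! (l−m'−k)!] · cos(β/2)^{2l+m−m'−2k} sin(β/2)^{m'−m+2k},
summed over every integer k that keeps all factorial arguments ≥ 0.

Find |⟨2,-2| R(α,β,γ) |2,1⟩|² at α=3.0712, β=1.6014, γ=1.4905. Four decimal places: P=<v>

P=0.2653

Split into d^2_{-2,1}(β=1.6014) × two z-phases.
Half-angle: c=0.696204, s=0.717844. N=√(1·24·6·1)=12.000000
k∈{3} keeps every argument non-negative
  k=3: (−1)^0·12.0000/(6)·0.6962^1·0.7178^3 = +0.515058
d^2_{-2,1}(1.6014) = +0.515058
|D^2_{-2,1}|² = |d^2_{-2,1}(β)|² = (+0.515058)² = 0.265285 (the z-rotation phases have unit modulus)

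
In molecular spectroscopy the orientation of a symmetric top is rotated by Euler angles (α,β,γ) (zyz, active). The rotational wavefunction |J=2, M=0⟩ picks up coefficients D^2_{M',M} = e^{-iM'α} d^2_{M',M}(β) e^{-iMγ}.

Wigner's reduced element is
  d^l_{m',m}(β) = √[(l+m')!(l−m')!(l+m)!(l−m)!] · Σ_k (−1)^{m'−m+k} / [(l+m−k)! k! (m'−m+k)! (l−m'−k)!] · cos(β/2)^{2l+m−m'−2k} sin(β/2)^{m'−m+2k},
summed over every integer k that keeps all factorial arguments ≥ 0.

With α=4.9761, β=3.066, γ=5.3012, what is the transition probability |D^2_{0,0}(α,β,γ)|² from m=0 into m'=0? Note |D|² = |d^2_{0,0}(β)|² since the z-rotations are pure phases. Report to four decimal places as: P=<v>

P=0.9830

D^2_{0,0}(4.9761,3.066,5.3012) = e^{-i·0·4.9761}·d^2_{0,0}(3.066)·e^{-i·0·5.3012}. Compute d first:
c=cos(3.066/2)=0.037787, s=sin(3.066/2)=0.999286; N=√[2·2·2·2]=4.000000
Admissible k: 0..2 (factorial args all ≥0)
  k=0: (−1)^0·4.0000/(4)·0.0378^4·0.9993^0 = +0.000002
  k=1: (−1)^1·4.0000/(1)·0.0378^2·0.9993^2 = -0.005703
  k=2: (−1)^2·4.0000/(4)·0.0378^0·0.9993^4 = +0.997146
d^2_{0,0}(3.066) = +0.000002 -0.005703 +0.997146 = +0.991445
|D^2_{0,0}|² = |d^2_{0,0}(β)|² = (+0.991445)² = 0.982963 (the z-rotation phases have unit modulus)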